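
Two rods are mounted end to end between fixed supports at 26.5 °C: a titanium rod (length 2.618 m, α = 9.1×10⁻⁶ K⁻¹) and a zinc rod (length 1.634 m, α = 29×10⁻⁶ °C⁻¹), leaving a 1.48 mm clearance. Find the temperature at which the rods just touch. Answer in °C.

Gap closes when ΔL₁ + ΔL₂ = 1.48 mm = 1.48×10⁻³ m
(α₁L₁ + α₂L₂)ΔT = g
α₁L₁ + α₂L₂ = 9.1×10⁻⁶×2.618 + 29×10⁻⁶×1.634 = 7.12098×10⁻⁵ m/K
ΔT = 1.48×10⁻³ / 7.12098×10⁻⁵ = 20.784 K
T = 26.5 + 20.784 = 47.284 °C

T = 47.3 °C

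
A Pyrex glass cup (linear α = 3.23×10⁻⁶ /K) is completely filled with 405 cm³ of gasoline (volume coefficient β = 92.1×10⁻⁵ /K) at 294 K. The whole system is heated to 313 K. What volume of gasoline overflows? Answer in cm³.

7.01 cm³

The cup also expands: β_container ≈ 3α = 9.69×10⁻⁶ /K
Net overflow = V₀(β_liq − 3α_cont)ΔT
β − 3α = 9.21×10⁻⁴ − 9.69×10⁻⁶ = 9.1131×10⁻⁴ /K; ΔT = 19 K
ΔV = 405 × 9.1131×10⁻⁴ × 19 = 7.01 cm³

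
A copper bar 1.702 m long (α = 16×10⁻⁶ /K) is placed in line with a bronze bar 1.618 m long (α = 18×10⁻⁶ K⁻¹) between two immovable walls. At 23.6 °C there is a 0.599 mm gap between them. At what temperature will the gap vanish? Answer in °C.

T = 34.2 °C

Gap closes when ΔL₁ + ΔL₂ = 0.599 mm = 5.99×10⁻⁴ m
(α₁L₁ + α₂L₂)ΔT = g
α₁L₁ + α₂L₂ = 16×10⁻⁶×1.702 + 18×10⁻⁶×1.618 = 5.6356×10⁻⁵ m/K
ΔT = 5.99×10⁻⁴ / 5.6356×10⁻⁵ = 10.629 K
T = 23.6 + 10.629 = 34.229 °C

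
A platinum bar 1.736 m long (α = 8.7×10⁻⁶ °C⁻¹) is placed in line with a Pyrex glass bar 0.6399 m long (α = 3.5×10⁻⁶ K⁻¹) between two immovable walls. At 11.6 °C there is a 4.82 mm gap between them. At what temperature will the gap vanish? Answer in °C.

α₁L₁ = 1.51032×10⁻⁵ m/K, α₂L₂ = 2.23965×10⁻⁶ m/K → total 1.734285×10⁻⁵ m/K
ΔT = g/(α₁L₁+α₂L₂) = 4.82×10⁻³ / 1.734285×10⁻⁵ = 277.92 K
T = 11.6 + 277.92 = 289.52 °C

T = 290 °C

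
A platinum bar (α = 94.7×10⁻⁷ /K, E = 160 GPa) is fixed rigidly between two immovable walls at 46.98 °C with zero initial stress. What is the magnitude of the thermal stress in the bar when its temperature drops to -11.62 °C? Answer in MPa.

Fully constrained: the free strain ε = αΔT is blocked, so σ = Eε = EαΔT.
|ΔT| = 58.60 K
σ = 160×10⁹ × 94.7×10⁻⁷ × 58.60 = 8.88×10⁷ Pa

σ = 88.8 MPa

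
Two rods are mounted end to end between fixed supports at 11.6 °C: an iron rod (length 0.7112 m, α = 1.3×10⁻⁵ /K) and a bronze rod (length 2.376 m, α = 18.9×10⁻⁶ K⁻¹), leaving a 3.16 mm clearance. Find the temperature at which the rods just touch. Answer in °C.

Gap closes when ΔL₁ + ΔL₂ = 3.16 mm = 3.16×10⁻³ m
(α₁L₁ + α₂L₂)ΔT = g
α₁L₁ + α₂L₂ = 1.3×10⁻⁵×0.7112 + 18.9×10⁻⁶×2.376 = 5.4152×10⁻⁵ m/K
ΔT = 3.16×10⁻³ / 5.4152×10⁻⁵ = 58.354 K
T = 11.6 + 58.354 = 69.954 °C

T = 70.0 °C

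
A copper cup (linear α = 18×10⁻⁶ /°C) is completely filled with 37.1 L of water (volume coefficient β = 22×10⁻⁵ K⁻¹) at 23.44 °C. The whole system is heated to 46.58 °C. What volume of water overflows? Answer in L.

0.143 L

The cup also expands: β_container ≈ 3α = 5.4×10⁻⁵ /K
Net overflow = V₀(β_liq − 3α_cont)ΔT
β − 3α = 2.20×10⁻⁴ − 5.4×10⁻⁵ = 1.66×10⁻⁴ /K; ΔT = 23.14 K
ΔV = 37.1 × 1.66×10⁻⁴ × 23.14 = 0.143 L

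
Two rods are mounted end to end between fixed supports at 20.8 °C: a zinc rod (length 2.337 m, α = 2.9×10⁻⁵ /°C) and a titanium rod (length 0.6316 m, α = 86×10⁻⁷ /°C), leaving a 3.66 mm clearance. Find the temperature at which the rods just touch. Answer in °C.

T = 70.8 °C

Gap closes when ΔL₁ + ΔL₂ = 3.66 mm = 3.66×10⁻³ m
(α₁L₁ + α₂L₂)ΔT = g
α₁L₁ + α₂L₂ = 2.9×10⁻⁵×2.337 + 86×10⁻⁷×0.6316 = 7.320476×10⁻⁵ m/K
ΔT = 3.66×10⁻³ / 7.320476×10⁻⁵ = 49.997 K
T = 20.8 + 49.997 = 70.797 °C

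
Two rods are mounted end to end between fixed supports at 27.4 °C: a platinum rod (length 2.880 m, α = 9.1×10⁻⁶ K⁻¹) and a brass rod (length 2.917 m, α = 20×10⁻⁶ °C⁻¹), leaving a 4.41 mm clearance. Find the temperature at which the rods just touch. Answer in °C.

α₁L₁ = 2.6208×10⁻⁵ m/K, α₂L₂ = 5.834×10⁻⁵ m/K → total 8.4548×10⁻⁵ m/K
ΔT = g/(α₁L₁+α₂L₂) = 4.41×10⁻³ / 8.4548×10⁻⁵ = 52.160 K
T = 27.4 + 52.160 = 79.560 °C

T = 79.6 °C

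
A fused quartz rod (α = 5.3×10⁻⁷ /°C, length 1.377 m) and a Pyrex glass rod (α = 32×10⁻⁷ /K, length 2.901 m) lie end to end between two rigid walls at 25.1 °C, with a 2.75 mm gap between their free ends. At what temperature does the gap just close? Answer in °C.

T = 300 °C

Gap closes when ΔL₁ + ΔL₂ = 2.75 mm = 2.75×10⁻³ m
(α₁L₁ + α₂L₂)ΔT = g
α₁L₁ + α₂L₂ = 5.3×10⁻⁷×1.377 + 32×10⁻⁷×2.901 = 1.001301×10⁻⁵ m/K
ΔT = 2.75×10⁻³ / 1.001301×10⁻⁵ = 274.64 K
T = 25.1 + 274.64 = 299.74 °C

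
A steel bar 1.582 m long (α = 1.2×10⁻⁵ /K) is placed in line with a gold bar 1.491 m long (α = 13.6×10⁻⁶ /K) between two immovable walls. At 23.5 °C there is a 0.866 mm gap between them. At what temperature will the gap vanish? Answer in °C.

T = 45.6 °C

α₁L₁ = 1.8984×10⁻⁵ m/K, α₂L₂ = 2.02776×10⁻⁵ m/K → total 3.92616×10⁻⁵ m/K
ΔT = g/(α₁L₁+α₂L₂) = 8.66×10⁻⁴ / 3.92616×10⁻⁵ = 22.057 K
T = 23.5 + 22.057 = 45.557 °C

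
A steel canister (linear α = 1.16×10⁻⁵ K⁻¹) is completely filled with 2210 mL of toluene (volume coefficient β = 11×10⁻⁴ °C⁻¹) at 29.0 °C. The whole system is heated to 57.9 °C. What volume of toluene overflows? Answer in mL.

The canister also expands: β_container ≈ 3α = 3.48×10⁻⁵ /K
Net overflow = V₀(β_liq − 3α_cont)ΔT
β − 3α = 1.10×10⁻³ − 3.48×10⁻⁵ = 1.0652×10⁻³ /K; ΔT = 28.9 K
ΔV = 2210 × 1.0652×10⁻³ × 28.9 = 68.0 mL

68.0 mL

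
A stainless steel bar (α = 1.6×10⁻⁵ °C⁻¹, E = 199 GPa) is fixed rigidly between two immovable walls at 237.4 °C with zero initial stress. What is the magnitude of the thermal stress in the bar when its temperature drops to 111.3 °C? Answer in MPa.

Fully constrained: the free strain ε = αΔT is blocked, so σ = Eε = EαΔT.
|ΔT| = 126.1 K
σ = 199×10⁹ × 1.6×10⁻⁵ × 126.1 = 4.02×10⁸ Pa

σ = 402 MPa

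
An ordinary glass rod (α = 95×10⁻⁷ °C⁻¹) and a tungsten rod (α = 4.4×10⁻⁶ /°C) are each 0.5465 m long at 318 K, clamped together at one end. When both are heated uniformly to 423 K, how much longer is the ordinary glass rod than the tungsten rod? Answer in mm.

ΔT = 105 K
ordinary glass: ΔL = 95×10⁻⁷ × 0.5465 m × 105 = 5.4513×10⁻⁴ m = 0.54513 mm
tungsten: ΔL = 4.4×10⁻⁶ × 0.5465 m × 105 = 2.5248×10⁻⁴ m = 0.25248 mm
difference = 0.54513 − 0.25248 = 0.29265 mm

0.293 mm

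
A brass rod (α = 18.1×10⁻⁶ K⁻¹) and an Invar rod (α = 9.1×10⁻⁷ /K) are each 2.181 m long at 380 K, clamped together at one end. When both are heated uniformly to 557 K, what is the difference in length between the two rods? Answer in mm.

6.64 mm

ΔT = 177 K
brass: ΔL = 18.1×10⁻⁶ × 2.181 m × 177 = 6.9873×10⁻³ m = 6.9873 mm
Invar: ΔL = 9.1×10⁻⁷ × 2.181 m × 177 = 3.5129×10⁻⁴ m = 0.35129 mm
difference = 6.9873 − 0.35129 = 6.63601 mm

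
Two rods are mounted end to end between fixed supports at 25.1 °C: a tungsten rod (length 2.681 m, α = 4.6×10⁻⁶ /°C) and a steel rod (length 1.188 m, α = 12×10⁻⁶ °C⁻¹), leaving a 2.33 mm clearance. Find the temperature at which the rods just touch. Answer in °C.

α₁L₁ = 1.23326×10⁻⁵ m/K, α₂L₂ = 1.4256×10⁻⁵ m/K → total 2.65886×10⁻⁵ m/K
ΔT = g/(α₁L₁+α₂L₂) = 2.33×10⁻³ / 2.65886×10⁻⁵ = 87.63 K
T = 25.1 + 87.63 = 112.73 °C

T = 113 °C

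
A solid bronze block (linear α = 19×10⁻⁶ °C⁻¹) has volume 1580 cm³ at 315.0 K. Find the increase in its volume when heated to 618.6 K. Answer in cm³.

Isotropic solid: β ≈ 3α = 5.7×10⁻⁵ /K; ΔT = 303.6 K
ΔV = 3αV₀ΔT = 3(19×10⁻⁶)(1580)(303.6) = 27.3 cm³

ΔV = 27.3 cm³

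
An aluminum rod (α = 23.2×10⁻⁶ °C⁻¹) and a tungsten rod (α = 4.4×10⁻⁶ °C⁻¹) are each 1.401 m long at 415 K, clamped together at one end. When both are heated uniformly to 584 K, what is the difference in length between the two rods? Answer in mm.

ΔT = 169 K
aluminum: ΔL = 23.2×10⁻⁶ × 1.401 m × 169 = 5.4930×10⁻³ m = 5.4930 mm
tungsten: ΔL = 4.4×10⁻⁶ × 1.401 m × 169 = 1.0418×10⁻³ m = 1.0418 mm
difference = 5.4930 − 1.0418 = 4.4512 mm

4.45 mm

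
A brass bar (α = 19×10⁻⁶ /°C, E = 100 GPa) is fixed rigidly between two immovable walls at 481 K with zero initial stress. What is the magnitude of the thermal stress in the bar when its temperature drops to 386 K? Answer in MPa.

σ = 180 MPa

Fully constrained: the free strain ε = αΔT is blocked, so σ = Eε = EαΔT.
|ΔT| = 95 K
σ = 100×10⁹ × 19×10⁻⁶ × 95 = 1.80×10⁸ Pa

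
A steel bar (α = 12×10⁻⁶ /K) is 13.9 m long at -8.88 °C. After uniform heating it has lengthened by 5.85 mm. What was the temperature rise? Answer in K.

ΔT = 35.1 K

ΔL = αL₀ΔT ⇒ ΔT = ΔL / (αL₀)
ΔT = 5.85×10⁻³ m / (12×10⁻⁶ × 13.9 m) = 35.072 K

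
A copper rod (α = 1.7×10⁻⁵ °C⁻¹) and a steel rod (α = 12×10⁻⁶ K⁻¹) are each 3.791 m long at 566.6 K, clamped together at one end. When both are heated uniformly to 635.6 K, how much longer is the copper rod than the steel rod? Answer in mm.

1.31 mm

ΔT = 69.0 K
copper: ΔL = 1.7×10⁻⁵ × 3.791 m × 69.0 = 4.4468×10⁻³ m = 4.4468 mm
steel: ΔL = 12×10⁻⁶ × 3.791 m × 69.0 = 3.1389×10⁻³ m = 3.1389 mm
difference = 4.4468 − 3.1389 = 1.3079 mm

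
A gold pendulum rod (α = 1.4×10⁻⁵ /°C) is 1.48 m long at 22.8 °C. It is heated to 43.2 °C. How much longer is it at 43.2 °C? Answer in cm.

ΔL = 0.0423 cm

|ΔT| = |43.2 − 22.8| = 20.4 K
ΔL = αL₀ΔT = (1.4×10⁻⁵)(1.48)(20.4) = 4.23×10⁻⁴ m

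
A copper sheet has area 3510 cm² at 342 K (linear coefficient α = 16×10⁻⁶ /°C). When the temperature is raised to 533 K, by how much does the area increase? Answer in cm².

Area coefficient ≈ 2α; |ΔT| = 191 K
ΔA = 2αA₀ΔT = 2(16×10⁻⁶)(3510)(191) = 21.5 cm²

ΔA = 21.5 cm²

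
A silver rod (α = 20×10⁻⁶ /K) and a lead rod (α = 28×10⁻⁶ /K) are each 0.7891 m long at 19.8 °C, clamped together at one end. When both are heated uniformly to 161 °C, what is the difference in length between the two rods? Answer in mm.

0.891 mm

ΔT = 141.2 K
silver: ΔL = 20×10⁻⁶ × 0.7891 m × 141.2 = 2.2284×10⁻³ m = 2.2284 mm
lead: ΔL = 28×10⁻⁶ × 0.7891 m × 141.2 = 3.1198×10⁻³ m = 3.1198 mm
difference = 3.1198 − 2.2284 = 0.8914 mm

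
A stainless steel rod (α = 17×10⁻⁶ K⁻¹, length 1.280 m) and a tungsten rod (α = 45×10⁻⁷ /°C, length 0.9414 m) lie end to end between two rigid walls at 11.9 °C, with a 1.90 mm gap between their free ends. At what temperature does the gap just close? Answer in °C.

Gap closes when ΔL₁ + ΔL₂ = 1.90 mm = 1.90×10⁻³ m
(α₁L₁ + α₂L₂)ΔT = g
α₁L₁ + α₂L₂ = 17×10⁻⁶×1.280 + 45×10⁻⁷×0.9414 = 2.59963×10⁻⁵ m/K
ΔT = 1.90×10⁻³ / 2.59963×10⁻⁵ = 73.087 K
T = 11.9 + 73.087 = 84.987 °C

T = 85.0 °C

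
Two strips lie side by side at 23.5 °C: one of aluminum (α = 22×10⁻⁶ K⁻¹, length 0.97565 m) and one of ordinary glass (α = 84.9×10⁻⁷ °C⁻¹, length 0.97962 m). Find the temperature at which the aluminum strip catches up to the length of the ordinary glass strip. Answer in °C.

L₁(1 + α₁ΔT) = L₂(1 + α₂ΔT) ⇒ ΔT = (L₂ − L₁)/(α₁L₁ − α₂L₂)
L₂ − L₁ = 0.97962 − 0.97565 = 3.97×10⁻³ m
α₁L₁ − α₂L₂ = 22×10⁻⁶×0.97565 − 84.9×10⁻⁷×0.97962 = 1.31473262×10⁻⁵ m/K
ΔT = 3.97×10⁻³ / 1.31473262×10⁻⁵ = 301.963 K
T = 23.5 + 301.963 = 325.463 °C

T = 325.5 °C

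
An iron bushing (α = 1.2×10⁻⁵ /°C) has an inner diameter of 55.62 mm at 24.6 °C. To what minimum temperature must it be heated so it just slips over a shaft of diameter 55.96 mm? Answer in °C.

T = 534 °C

Required Δd = 55.96 − 55.62 = 0.34 mm
Δd = αd₀ΔT ⇒ ΔT = Δd/(αd₀) = 0.34 / (1.2×10⁻⁵ × 55.62) = 509.41 K
T_min = 24.6 + 509.41 = 534.01 °C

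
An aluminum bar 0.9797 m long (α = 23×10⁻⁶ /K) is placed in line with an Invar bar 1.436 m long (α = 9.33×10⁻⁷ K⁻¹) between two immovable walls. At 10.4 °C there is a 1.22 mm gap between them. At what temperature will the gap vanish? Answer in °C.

α₁L₁ = 2.25331×10⁻⁵ m/K, α₂L₂ = 1.339788×10⁻⁶ m/K → total 2.3872888×10⁻⁵ m/K
ΔT = g/(α₁L₁+α₂L₂) = 1.22×10⁻³ / 2.3872888×10⁻⁵ = 51.104 K
T = 10.4 + 51.104 = 61.504 °C

T = 61.5 °C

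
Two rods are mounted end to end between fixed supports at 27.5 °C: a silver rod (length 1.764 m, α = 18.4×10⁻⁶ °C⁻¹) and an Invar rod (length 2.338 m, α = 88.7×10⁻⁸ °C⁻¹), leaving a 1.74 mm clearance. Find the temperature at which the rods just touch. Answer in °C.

T = 77.9 °C

α₁L₁ = 3.24576×10⁻⁵ m/K, α₂L₂ = 2.073806×10⁻⁶ m/K → total 3.4531406×10⁻⁵ m/K
ΔT = g/(α₁L₁+α₂L₂) = 1.74×10⁻³ / 3.4531406×10⁻⁵ = 50.389 K
T = 27.5 + 50.389 = 77.889 °C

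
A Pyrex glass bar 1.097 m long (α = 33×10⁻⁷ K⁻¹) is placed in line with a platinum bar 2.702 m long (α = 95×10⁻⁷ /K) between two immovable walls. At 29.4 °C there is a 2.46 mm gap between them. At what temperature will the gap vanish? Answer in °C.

T = 113 °C

Gap closes when ΔL₁ + ΔL₂ = 2.46 mm = 2.46×10⁻³ m
(α₁L₁ + α₂L₂)ΔT = g
α₁L₁ + α₂L₂ = 33×10⁻⁷×1.097 + 95×10⁻⁷×2.702 = 2.92891×10⁻⁵ m/K
ΔT = 2.46×10⁻³ / 2.92891×10⁻⁵ = 83.99 K
T = 29.4 + 83.99 = 113.39 °C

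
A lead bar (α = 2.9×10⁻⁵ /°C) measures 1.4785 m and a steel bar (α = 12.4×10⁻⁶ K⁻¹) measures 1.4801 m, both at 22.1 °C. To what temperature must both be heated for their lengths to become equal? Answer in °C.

T = 87.34 °C

Equal length when α₁L₁ΔT − α₂L₂ΔT = L₂ − L₁ = 1.60×10⁻³ m
α₁L₁ = 4.28765×10⁻⁵, α₂L₂ = 1.835324×10⁻⁵ → Δ(αL) = 2.452326×10⁻⁵ m/K
ΔT = 1.60×10⁻³ / 2.452326×10⁻⁵ = 65.2442 K, so T = 22.1 + 65.2442 = 87.3442 °C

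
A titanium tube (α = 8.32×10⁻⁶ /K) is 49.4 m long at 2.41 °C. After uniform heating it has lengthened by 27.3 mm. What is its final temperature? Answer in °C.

ΔL = αL₀ΔT ⇒ ΔT = ΔL / (αL₀)
ΔT = 27.3×10⁻³ m / (8.32×10⁻⁶ × 49.4 m) = 66.422 K
T = 2.41 + 66.422 = 68.832 °C

T = 68.8 °C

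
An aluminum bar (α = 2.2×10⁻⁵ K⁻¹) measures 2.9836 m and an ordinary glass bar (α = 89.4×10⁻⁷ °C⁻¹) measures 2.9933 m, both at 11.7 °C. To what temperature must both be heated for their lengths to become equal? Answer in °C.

L₁(1 + α₁ΔT) = L₂(1 + α₂ΔT) ⇒ ΔT = (L₂ − L₁)/(α₁L₁ − α₂L₂)
L₂ − L₁ = 2.9933 − 2.9836 = 9.70×10⁻³ m
α₁L₁ − α₂L₂ = 2.2×10⁻⁵×2.9836 − 89.4×10⁻⁷×2.9933 = 3.8879098×10⁻⁵ m/K
ΔT = 9.70×10⁻³ / 3.8879098×10⁻⁵ = 249.491 K
T = 11.7 + 249.491 = 261.191 °C

T = 261.2 °C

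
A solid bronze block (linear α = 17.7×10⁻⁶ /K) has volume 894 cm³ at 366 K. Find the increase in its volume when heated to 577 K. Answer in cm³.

ΔV = 10.0 cm³

Isotropic solid: β ≈ 3α = 5.3×10⁻⁵ /K; ΔT = 211 K
ΔV = 3αV₀ΔT = 3(17.7×10⁻⁶)(894)(211) = 10.0 cm³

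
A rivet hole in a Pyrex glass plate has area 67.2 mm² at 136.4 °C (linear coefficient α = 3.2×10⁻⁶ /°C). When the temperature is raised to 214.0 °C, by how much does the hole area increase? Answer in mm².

Area coefficient ≈ 2α; |ΔT| = 77.6 K
ΔA = 2αA₀ΔT = 2(3.2×10⁻⁶)(67.2)(77.6) = 0.0334 mm²

ΔA = 0.0334 mm²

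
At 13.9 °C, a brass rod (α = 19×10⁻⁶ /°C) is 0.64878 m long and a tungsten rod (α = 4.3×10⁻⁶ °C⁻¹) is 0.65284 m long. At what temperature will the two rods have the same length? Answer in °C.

T = 440.4 °C

Equal length when α₁L₁ΔT − α₂L₂ΔT = L₂ − L₁ = 4.06×10⁻³ m
α₁L₁ = 1.232682×10⁻⁵, α₂L₂ = 2.807212×10⁻⁶ → Δ(αL) = 9.519608×10⁻⁶ m/K
ΔT = 4.06×10⁻³ / 9.519608×10⁻⁶ = 426.488 K, so T = 13.9 + 426.488 = 440.388 °C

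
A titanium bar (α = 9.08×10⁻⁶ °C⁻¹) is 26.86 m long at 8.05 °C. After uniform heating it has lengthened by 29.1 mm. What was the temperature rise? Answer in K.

ΔL = αL₀ΔT ⇒ ΔT = ΔL / (αL₀)
ΔT = 29.1×10⁻³ m / (9.08×10⁻⁶ × 26.86 m) = 119.32 K

ΔT = 119 K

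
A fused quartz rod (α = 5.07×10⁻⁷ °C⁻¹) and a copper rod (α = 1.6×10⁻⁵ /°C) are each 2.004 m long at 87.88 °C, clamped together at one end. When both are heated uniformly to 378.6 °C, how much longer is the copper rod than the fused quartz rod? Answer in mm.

ΔT = 290.72 K
fused quartz: ΔL = 5.07×10⁻⁷ × 2.004 m × 290.72 = 2.9538×10⁻⁴ m = 0.29538 mm
copper: ΔL = 1.6×10⁻⁵ × 2.004 m × 290.72 = 9.3216×10⁻³ m = 9.3216 mm
difference = 9.3216 − 0.29538 = 9.02622 mm

9.03 mm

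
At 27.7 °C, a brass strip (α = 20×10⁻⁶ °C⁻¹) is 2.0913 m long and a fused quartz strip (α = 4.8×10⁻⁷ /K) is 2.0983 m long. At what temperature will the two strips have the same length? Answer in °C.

Equal length when α₁L₁ΔT − α₂L₂ΔT = L₂ − L₁ = 7.00×10⁻³ m
α₁L₁ = 4.1826×10⁻⁵, α₂L₂ = 1.007184×10⁻⁶ → Δ(αL) = 4.0818816×10⁻⁵ m/K
ΔT = 7.00×10⁻³ / 4.0818816×10⁻⁵ = 171.490 K, so T = 27.7 + 171.490 = 199.190 °C

T = 199.2 °C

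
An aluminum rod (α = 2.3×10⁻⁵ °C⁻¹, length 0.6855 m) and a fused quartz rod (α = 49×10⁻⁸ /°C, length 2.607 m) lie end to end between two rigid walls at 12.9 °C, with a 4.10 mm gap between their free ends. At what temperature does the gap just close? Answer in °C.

T = 253 °C

α₁L₁ = 1.57665×10⁻⁵ m/K, α₂L₂ = 1.27743×10⁻⁶ m/K → total 1.704393×10⁻⁵ m/K
ΔT = g/(α₁L₁+α₂L₂) = 4.10×10⁻³ / 1.704393×10⁻⁵ = 240.55 K
T = 12.9 + 240.55 = 253.45 °C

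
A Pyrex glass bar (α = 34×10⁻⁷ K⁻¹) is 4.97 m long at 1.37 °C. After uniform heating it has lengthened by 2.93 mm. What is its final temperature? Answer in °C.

ΔL = αL₀ΔT ⇒ ΔT = ΔL / (αL₀)
ΔT = 2.93×10⁻³ m / (34×10⁻⁷ × 4.97 m) = 173.39 K
T = 1.37 + 173.39 = 174.76 °C

T = 175 °C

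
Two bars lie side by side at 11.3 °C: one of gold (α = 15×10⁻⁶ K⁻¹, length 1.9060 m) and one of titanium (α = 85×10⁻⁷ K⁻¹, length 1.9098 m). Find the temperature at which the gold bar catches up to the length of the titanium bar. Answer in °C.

T = 318.8 °C

Equal length when α₁L₁ΔT − α₂L₂ΔT = L₂ − L₁ = 3.80×10⁻³ m
α₁L₁ = 2.859×10⁻⁵, α₂L₂ = 1.62333×10⁻⁵ → Δ(αL) = 1.23567×10⁻⁵ m/K
ΔT = 3.80×10⁻³ / 1.23567×10⁻⁵ = 307.525 K, so T = 11.3 + 307.525 = 318.825 °C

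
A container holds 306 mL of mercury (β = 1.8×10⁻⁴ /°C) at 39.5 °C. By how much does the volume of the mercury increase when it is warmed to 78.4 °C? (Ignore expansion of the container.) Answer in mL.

|ΔT| = |78.4 − 39.5| = 38.9 K
ΔV = βV₀ΔT = (1.8×10⁻⁴)(306)(38.9) = 2.14 mL

ΔV = 2.14 mL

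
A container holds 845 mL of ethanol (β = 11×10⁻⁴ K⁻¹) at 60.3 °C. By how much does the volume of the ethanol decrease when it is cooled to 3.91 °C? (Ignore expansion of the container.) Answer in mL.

|ΔT| = |3.91 − 60.3| = 56.39 K
ΔV = βV₀ΔT = (11×10⁻⁴)(845)(56.39) = 52.4 mL

ΔV = 52.4 mL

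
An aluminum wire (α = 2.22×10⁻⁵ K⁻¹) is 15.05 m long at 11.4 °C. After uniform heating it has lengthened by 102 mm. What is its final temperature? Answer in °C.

T = 317 °C

ΔL = αL₀ΔT ⇒ ΔT = ΔL / (αL₀)
ΔT = 102×10⁻³ m / (2.22×10⁻⁵ × 15.05 m) = 305.29 K
T = 11.4 + 305.29 = 316.69 °C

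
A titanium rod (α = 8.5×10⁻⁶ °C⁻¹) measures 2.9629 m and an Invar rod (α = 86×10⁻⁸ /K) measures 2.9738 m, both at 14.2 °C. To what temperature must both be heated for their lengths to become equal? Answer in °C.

L₁(1 + α₁ΔT) = L₂(1 + α₂ΔT) ⇒ ΔT = (L₂ − L₁)/(α₁L₁ − α₂L₂)
L₂ − L₁ = 2.9738 − 2.9629 = 1.09×10⁻² m
α₁L₁ − α₂L₂ = 8.5×10⁻⁶×2.9629 − 86×10⁻⁸×2.9738 = 2.2627182×10⁻⁵ m/K
ΔT = 1.09×10⁻² / 2.2627182×10⁻⁵ = 481.721 K
T = 14.2 + 481.721 = 495.921 °C

T = 495.9 °C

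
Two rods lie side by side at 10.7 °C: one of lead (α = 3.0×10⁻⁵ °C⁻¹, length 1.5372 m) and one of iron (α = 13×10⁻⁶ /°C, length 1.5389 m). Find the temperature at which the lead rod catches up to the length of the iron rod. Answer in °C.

T = 75.81 °C

Equal length when α₁L₁ΔT − α₂L₂ΔT = L₂ − L₁ = 1.70×10⁻³ m
α₁L₁ = 4.6116×10⁻⁵, α₂L₂ = 2.00057×10⁻⁵ → Δ(αL) = 2.61103×10⁻⁵ m/K
ΔT = 1.70×10⁻³ / 2.61103×10⁻⁵ = 65.1084 K, so T = 10.7 + 65.1084 = 75.8084 °C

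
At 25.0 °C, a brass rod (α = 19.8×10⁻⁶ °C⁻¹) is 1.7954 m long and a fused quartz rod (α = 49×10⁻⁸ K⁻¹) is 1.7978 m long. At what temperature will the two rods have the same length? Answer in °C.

T = 94.23 °C

L₁(1 + α₁ΔT) = L₂(1 + α₂ΔT) ⇒ ΔT = (L₂ − L₁)/(α₁L₁ − α₂L₂)
L₂ − L₁ = 1.7978 − 1.7954 = 2.40×10⁻³ m
α₁L₁ − α₂L₂ = 19.8×10⁻⁶×1.7954 − 49×10⁻⁸×1.7978 = 3.4667998×10⁻⁵ m/K
ΔT = 2.40×10⁻³ / 3.4667998×10⁻⁵ = 69.2281 K
T = 25.0 + 69.2281 = 94.2281 °C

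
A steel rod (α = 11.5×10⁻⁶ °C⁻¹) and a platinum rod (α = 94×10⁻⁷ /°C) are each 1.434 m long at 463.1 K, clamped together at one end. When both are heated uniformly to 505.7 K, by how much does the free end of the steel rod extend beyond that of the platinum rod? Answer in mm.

0.128 mm

ΔT = 42.6 K
steel: ΔL = 11.5×10⁻⁶ × 1.434 m × 42.6 = 7.0252×10⁻⁴ m = 0.70252 mm
platinum: ΔL = 94×10⁻⁷ × 1.434 m × 42.6 = 5.7423×10⁻⁴ m = 0.57423 mm
difference = 0.70252 − 0.57423 = 0.12829 mm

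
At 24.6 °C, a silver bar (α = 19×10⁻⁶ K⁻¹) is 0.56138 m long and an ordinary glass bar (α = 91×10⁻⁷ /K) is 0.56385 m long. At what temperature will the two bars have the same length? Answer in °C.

T = 470.8 °C

L₁(1 + α₁ΔT) = L₂(1 + α₂ΔT) ⇒ ΔT = (L₂ − L₁)/(α₁L₁ − α₂L₂)
L₂ − L₁ = 0.56385 − 0.56138 = 2.47×10⁻³ m
α₁L₁ − α₂L₂ = 19×10⁻⁶×0.56138 − 91×10⁻⁷×0.56385 = 5.535185×10⁻⁶ m/K
ΔT = 2.47×10⁻³ / 5.535185×10⁻⁶ = 446.236 K
T = 24.6 + 446.236 = 470.836 °C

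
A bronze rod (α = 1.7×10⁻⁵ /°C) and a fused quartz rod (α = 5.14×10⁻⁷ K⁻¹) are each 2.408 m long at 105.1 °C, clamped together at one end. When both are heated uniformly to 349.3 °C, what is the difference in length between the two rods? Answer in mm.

ΔT = 244.2 K
bronze: ΔL = 1.7×10⁻⁵ × 2.408 m × 244.2 = 9.9966×10⁻³ m = 9.9966 mm
fused quartz: ΔL = 5.14×10⁻⁷ × 2.408 m × 244.2 = 3.0225×10⁻⁴ m = 0.30225 mm
difference = 9.9966 − 0.30225 = 9.69435 mm

9.69 mm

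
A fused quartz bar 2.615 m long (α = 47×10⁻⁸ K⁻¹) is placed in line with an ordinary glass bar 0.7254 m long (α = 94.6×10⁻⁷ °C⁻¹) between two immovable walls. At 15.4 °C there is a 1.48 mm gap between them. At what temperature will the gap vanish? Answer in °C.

α₁L₁ = 1.22905×10⁻⁶ m/K, α₂L₂ = 6.862284×10⁻⁶ m/K → total 8.091334×10⁻⁶ m/K
ΔT = g/(α₁L₁+α₂L₂) = 1.48×10⁻³ / 8.091334×10⁻⁶ = 182.91 K
T = 15.4 + 182.91 = 198.31 °C

T = 198 °C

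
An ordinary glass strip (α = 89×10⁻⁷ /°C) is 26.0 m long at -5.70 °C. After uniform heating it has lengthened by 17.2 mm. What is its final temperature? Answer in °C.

T = 68.6 °C

ΔL = αL₀ΔT ⇒ ΔT = ΔL / (αL₀)
ΔT = 17.2×10⁻³ m / (89×10⁻⁷ × 26.0 m) = 74.330 K
T = -5.70 + 74.330 = 68.630 °C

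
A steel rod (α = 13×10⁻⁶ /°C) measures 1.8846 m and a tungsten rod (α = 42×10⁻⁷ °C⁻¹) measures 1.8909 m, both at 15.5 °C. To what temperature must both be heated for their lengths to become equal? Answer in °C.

L₁(1 + α₁ΔT) = L₂(1 + α₂ΔT) ⇒ ΔT = (L₂ − L₁)/(α₁L₁ − α₂L₂)
L₂ − L₁ = 1.8909 − 1.8846 = 6.30×10⁻³ m
α₁L₁ − α₂L₂ = 13×10⁻⁶×1.8846 − 42×10⁻⁷×1.8909 = 1.655802×10⁻⁵ m/K
ΔT = 6.30×10⁻³ / 1.655802×10⁻⁵ = 380.480 K
T = 15.5 + 380.480 = 395.980 °C

T = 396.0 °C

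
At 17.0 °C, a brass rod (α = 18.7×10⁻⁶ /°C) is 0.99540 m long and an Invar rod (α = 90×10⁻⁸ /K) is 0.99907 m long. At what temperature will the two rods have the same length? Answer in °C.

L₁(1 + α₁ΔT) = L₂(1 + α₂ΔT) ⇒ ΔT = (L₂ − L₁)/(α₁L₁ − α₂L₂)
L₂ − L₁ = 0.99907 − 0.99540 = 3.67×10⁻³ m
α₁L₁ − α₂L₂ = 18.7×10⁻⁶×0.99540 − 90×10⁻⁸×0.99907 = 1.7714817×10⁻⁵ m/K
ΔT = 3.67×10⁻³ / 1.7714817×10⁻⁵ = 207.171 K
T = 17.0 + 207.171 = 224.171 °C

T = 224.2 °C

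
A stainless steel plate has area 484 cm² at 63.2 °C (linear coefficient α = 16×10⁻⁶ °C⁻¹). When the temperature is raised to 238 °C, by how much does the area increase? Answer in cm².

Area coefficient ≈ 2α; |ΔT| = 174.8 K
ΔA = 2αA₀ΔT = 2(16×10⁻⁶)(484)(174.8) = 2.71 cm²

ΔA = 2.71 cm²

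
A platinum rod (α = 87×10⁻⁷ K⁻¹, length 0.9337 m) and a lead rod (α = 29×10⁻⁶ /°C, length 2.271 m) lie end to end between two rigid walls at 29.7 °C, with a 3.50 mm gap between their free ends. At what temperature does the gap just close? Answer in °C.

α₁L₁ = 8.12319×10⁻⁶ m/K, α₂L₂ = 6.5859×10⁻⁵ m/K → total 7.398219×10⁻⁵ m/K
ΔT = g/(α₁L₁+α₂L₂) = 3.50×10⁻³ / 7.398219×10⁻⁵ = 47.309 K
T = 29.7 + 47.309 = 77.009 °C

T = 77.0 °C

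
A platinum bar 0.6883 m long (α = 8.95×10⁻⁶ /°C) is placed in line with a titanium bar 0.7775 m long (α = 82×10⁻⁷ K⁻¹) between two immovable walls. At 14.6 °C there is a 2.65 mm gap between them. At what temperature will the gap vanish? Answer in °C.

α₁L₁ = 6.160285×10⁻⁶ m/K, α₂L₂ = 6.3755×10⁻⁶ m/K → total 1.2535785×10⁻⁵ m/K
ΔT = g/(α₁L₁+α₂L₂) = 2.65×10⁻³ / 1.2535785×10⁻⁵ = 211.39 K
T = 14.6 + 211.39 = 225.99 °C

T = 226 °C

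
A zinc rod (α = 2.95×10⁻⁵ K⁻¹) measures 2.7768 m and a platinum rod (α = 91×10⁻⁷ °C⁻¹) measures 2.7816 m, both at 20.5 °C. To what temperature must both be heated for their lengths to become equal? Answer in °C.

L₁(1 + α₁ΔT) = L₂(1 + α₂ΔT) ⇒ ΔT = (L₂ − L₁)/(α₁L₁ − α₂L₂)
L₂ − L₁ = 2.7816 − 2.7768 = 4.80×10⁻³ m
α₁L₁ − α₂L₂ = 2.95×10⁻⁵×2.7768 − 91×10⁻⁷×2.7816 = 5.660304×10⁻⁵ m/K
ΔT = 4.80×10⁻³ / 5.660304×10⁻⁵ = 84.801 K
T = 20.5 + 84.801 = 105.301 °C

T = 105.3 °C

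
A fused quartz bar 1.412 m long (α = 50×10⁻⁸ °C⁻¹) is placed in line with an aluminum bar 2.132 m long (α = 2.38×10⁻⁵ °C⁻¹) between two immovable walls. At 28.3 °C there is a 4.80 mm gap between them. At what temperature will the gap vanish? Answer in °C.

T = 122 °C

α₁L₁ = 7.060×10⁻⁷ m/K, α₂L₂ = 5.07416×10⁻⁵ m/K → total 5.14476×10⁻⁵ m/K
ΔT = g/(α₁L₁+α₂L₂) = 4.80×10⁻³ / 5.14476×10⁻⁵ = 93.30 K
T = 28.3 + 93.30 = 121.60 °C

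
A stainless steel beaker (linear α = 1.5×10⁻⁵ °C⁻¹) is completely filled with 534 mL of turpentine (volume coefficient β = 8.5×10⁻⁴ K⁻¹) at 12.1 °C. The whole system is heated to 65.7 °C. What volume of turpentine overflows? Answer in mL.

The beaker also expands: β_container ≈ 3α = 4.5×10⁻⁵ /K
Net overflow = V₀(β_liq − 3α_cont)ΔT
β − 3α = 8.50×10⁻⁴ − 4.5×10⁻⁵ = 8.05×10⁻⁴ /K; ΔT = 53.6 K
ΔV = 534 × 8.05×10⁻⁴ × 53.6 = 23.0 mL

23.0 mL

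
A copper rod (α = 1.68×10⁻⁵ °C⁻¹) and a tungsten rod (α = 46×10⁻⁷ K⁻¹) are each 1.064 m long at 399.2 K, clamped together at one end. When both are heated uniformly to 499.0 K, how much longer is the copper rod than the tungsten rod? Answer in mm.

ΔT = 99.8 K
copper: ΔL = 1.68×10⁻⁵ × 1.064 m × 99.8 = 1.7839×10⁻³ m = 1.7839 mm
tungsten: ΔL = 46×10⁻⁷ × 1.064 m × 99.8 = 4.8846×10⁻⁴ m = 0.48846 mm
difference = 1.7839 − 0.48846 = 1.29544 mm

1.30 mm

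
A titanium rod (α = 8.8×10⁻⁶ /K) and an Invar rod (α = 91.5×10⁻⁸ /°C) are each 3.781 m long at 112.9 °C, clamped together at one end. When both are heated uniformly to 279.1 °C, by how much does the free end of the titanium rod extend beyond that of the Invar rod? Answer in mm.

ΔT = 166.2 K
titanium: ΔL = 8.8×10⁻⁶ × 3.781 m × 166.2 = 5.5299×10⁻³ m = 5.5299 mm
Invar: ΔL = 91.5×10⁻⁸ × 3.781 m × 166.2 = 5.7499×10⁻⁴ m = 0.57499 mm
difference = 5.5299 − 0.57499 = 4.95491 mm

4.95 mm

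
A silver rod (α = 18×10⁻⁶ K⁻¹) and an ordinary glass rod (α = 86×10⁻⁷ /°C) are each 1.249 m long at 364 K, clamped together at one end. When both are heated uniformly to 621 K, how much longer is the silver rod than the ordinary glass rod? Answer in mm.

ΔT = 257 K
silver: ΔL = 18×10⁻⁶ × 1.249 m × 257 = 5.7779×10⁻³ m = 5.7779 mm
ordinary glass: ΔL = 86×10⁻⁷ × 1.249 m × 257 = 2.7605×10⁻³ m = 2.7605 mm
difference = 5.7779 − 2.7605 = 3.0174 mm

3.02 mm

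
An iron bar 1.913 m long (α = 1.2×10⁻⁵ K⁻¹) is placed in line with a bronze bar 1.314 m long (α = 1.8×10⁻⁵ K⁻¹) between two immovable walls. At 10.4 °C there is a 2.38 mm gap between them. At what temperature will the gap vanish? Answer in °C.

α₁L₁ = 2.2956×10⁻⁵ m/K, α₂L₂ = 2.3652×10⁻⁵ m/K → total 4.6608×10⁻⁵ m/K
ΔT = g/(α₁L₁+α₂L₂) = 2.38×10⁻³ / 4.6608×10⁻⁵ = 51.064 K
T = 10.4 + 51.064 = 61.464 °C

T = 61.5 °C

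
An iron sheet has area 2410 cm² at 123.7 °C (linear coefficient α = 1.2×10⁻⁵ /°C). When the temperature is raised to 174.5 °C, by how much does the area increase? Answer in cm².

Area coefficient ≈ 2α; |ΔT| = 50.8 K
ΔA = 2αA₀ΔT = 2(1.2×10⁻⁵)(2410)(50.8) = 2.94 cm²

ΔA = 2.94 cm²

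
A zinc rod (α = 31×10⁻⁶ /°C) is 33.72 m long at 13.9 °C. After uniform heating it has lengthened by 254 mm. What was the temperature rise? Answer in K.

ΔT = 243 K

ΔL = αL₀ΔT ⇒ ΔT = ΔL / (αL₀)
ΔT = 254×10⁻³ m / (31×10⁻⁶ × 33.72 m) = 242.99 K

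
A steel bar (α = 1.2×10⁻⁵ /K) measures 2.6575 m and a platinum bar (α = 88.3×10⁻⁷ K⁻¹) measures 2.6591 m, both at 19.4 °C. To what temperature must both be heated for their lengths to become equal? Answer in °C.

L₁(1 + α₁ΔT) = L₂(1 + α₂ΔT) ⇒ ΔT = (L₂ − L₁)/(α₁L₁ − α₂L₂)
L₂ − L₁ = 2.6591 − 2.6575 = 1.60×10⁻³ m
α₁L₁ − α₂L₂ = 1.2×10⁻⁵×2.6575 − 88.3×10⁻⁷×2.6591 = 8.410147×10⁻⁶ m/K
ΔT = 1.60×10⁻³ / 8.410147×10⁻⁶ = 190.246 K
T = 19.4 + 190.246 = 209.646 °C

T = 209.6 °C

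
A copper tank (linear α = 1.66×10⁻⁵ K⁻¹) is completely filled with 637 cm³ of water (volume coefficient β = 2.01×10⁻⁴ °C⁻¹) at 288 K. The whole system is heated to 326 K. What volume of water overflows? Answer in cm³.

The tank also expands: β_container ≈ 3α = 4.98×10⁻⁵ /K
Net overflow = V₀(β_liq − 3α_cont)ΔT
β − 3α = 2.01×10⁻⁴ − 4.98×10⁻⁵ = 1.512×10⁻⁴ /K; ΔT = 38 K
ΔV = 637 × 1.512×10⁻⁴ × 38 = 3.66 cm³

3.66 cm³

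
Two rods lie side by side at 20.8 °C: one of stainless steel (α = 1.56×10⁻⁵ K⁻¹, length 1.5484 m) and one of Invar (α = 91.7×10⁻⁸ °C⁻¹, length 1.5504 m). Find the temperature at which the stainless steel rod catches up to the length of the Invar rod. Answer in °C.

T = 108.8 °C

Equal length when α₁L₁ΔT − α₂L₂ΔT = L₂ − L₁ = 2.00×10⁻³ m
α₁L₁ = 2.415504×10⁻⁵, α₂L₂ = 1.4217168×10⁻⁶ → Δ(αL) = 2.27333232×10⁻⁵ m/K
ΔT = 2.00×10⁻³ / 2.27333232×10⁻⁵ = 87.977 K, so T = 20.8 + 87.977 = 108.777 °C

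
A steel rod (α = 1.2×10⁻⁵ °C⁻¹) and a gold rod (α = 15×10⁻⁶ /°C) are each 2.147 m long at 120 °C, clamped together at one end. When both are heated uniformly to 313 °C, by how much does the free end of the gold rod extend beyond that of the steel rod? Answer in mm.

1.24 mm

ΔT = 193 K
steel: ΔL = 1.2×10⁻⁵ × 2.147 m × 193 = 4.9725×10⁻³ m = 4.9725 mm
gold: ΔL = 15×10⁻⁶ × 2.147 m × 193 = 6.2156×10⁻³ m = 6.2156 mm
difference = 6.2156 − 4.9725 = 1.2431 mm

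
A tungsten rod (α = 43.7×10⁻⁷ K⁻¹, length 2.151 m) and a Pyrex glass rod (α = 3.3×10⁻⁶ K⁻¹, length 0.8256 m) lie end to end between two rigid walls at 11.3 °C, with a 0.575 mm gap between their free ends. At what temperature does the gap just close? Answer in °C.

T = 58.7 °C

α₁L₁ = 9.39987×10⁻⁶ m/K, α₂L₂ = 2.72448×10⁻⁶ m/K → total 1.212435×10⁻⁵ m/K
ΔT = g/(α₁L₁+α₂L₂) = 5.75×10⁻⁴ / 1.212435×10⁻⁵ = 47.425 K
T = 11.3 + 47.425 = 58.725 °C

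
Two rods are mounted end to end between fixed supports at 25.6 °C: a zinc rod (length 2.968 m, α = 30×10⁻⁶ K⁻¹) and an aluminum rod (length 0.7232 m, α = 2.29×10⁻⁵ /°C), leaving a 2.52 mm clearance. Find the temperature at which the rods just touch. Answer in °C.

α₁L₁ = 8.904×10⁻⁵ m/K, α₂L₂ = 1.656128×10⁻⁵ m/K → total 1.0560128×10⁻⁴ m/K
ΔT = g/(α₁L₁+α₂L₂) = 2.52×10⁻³ / 1.0560128×10⁻⁴ = 23.863 K
T = 25.6 + 23.863 = 49.463 °C

T = 49.5 °C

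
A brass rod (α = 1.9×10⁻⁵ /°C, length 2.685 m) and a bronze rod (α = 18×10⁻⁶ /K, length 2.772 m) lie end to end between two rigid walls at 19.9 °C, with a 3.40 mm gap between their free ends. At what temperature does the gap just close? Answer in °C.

T = 53.6 °C

α₁L₁ = 5.1015×10⁻⁵ m/K, α₂L₂ = 4.9896×10⁻⁵ m/K → total 1.00911×10⁻⁴ m/K
ΔT = g/(α₁L₁+α₂L₂) = 3.40×10⁻³ / 1.00911×10⁻⁴ = 33.693 K
T = 19.9 + 33.693 = 53.593 °C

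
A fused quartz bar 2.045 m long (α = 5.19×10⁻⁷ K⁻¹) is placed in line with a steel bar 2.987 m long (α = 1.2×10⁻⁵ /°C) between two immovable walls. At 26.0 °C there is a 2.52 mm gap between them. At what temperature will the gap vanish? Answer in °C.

α₁L₁ = 1.061355×10⁻⁶ m/K, α₂L₂ = 3.5844×10⁻⁵ m/K → total 3.6905355×10⁻⁵ m/K
ΔT = g/(α₁L₁+α₂L₂) = 2.52×10⁻³ / 3.6905355×10⁻⁵ = 68.283 K
T = 26.0 + 68.283 = 94.283 °C

T = 94.3 °C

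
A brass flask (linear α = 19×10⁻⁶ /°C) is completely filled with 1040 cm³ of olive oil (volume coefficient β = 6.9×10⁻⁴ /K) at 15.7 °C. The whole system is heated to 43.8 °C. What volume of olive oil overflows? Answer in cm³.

18.5 cm³

The flask also expands: β_container ≈ 3α = 5.7×10⁻⁵ /K
Net overflow = V₀(β_liq − 3α_cont)ΔT
β − 3α = 6.90×10⁻⁴ − 5.7×10⁻⁵ = 6.33×10⁻⁴ /K; ΔT = 28.1 K
ΔV = 1040 × 6.33×10⁻⁴ × 28.1 = 18.5 cm³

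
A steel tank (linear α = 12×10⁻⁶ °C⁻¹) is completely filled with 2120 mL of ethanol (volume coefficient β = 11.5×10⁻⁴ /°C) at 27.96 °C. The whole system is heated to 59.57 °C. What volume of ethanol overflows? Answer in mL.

The tank also expands: β_container ≈ 3α = 3.6×10⁻⁵ /K
Net overflow = V₀(β_liq − 3α_cont)ΔT
β − 3α = 1.15×10⁻³ − 3.6×10⁻⁵ = 1.114×10⁻³ /K; ΔT = 31.61 K
ΔV = 2120 × 1.114×10⁻³ × 31.61 = 74.7 mL

74.7 mL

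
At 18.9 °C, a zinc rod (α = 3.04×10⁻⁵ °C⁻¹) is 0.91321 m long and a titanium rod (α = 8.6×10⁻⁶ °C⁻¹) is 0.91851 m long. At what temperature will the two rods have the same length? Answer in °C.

T = 285.7 °C

Equal length when α₁L₁ΔT − α₂L₂ΔT = L₂ − L₁ = 5.30×10⁻³ m
α₁L₁ = 2.7761584×10⁻⁵, α₂L₂ = 7.899186×10⁻⁶ → Δ(αL) = 1.9862398×10⁻⁵ m/K
ΔT = 5.30×10⁻³ / 1.9862398×10⁻⁵ = 266.836 K, so T = 18.9 + 266.836 = 285.736 °C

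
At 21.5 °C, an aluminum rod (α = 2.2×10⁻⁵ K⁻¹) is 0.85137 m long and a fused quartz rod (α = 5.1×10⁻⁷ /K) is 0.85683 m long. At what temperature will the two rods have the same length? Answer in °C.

T = 320.0 °C

Equal length when α₁L₁ΔT − α₂L₂ΔT = L₂ − L₁ = 5.46×10⁻³ m
α₁L₁ = 1.873014×10⁻⁵, α₂L₂ = 4.369833×10⁻⁷ → Δ(αL) = 1.82931567×10⁻⁵ m/K
ΔT = 5.46×10⁻³ / 1.82931567×10⁻⁵ = 298.472 K, so T = 21.5 + 298.472 = 319.972 °C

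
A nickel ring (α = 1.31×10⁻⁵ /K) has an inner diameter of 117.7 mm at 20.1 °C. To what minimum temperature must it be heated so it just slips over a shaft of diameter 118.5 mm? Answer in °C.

Required Δd = 118.5 − 117.7 = 0.8 mm
Δd = αd₀ΔT ⇒ ΔT = Δd/(αd₀) = 0.8 / (1.31×10⁻⁵ × 117.7) = 518.85 K
T_min = 20.1 + 518.85 = 538.95 °C

T = 539 °C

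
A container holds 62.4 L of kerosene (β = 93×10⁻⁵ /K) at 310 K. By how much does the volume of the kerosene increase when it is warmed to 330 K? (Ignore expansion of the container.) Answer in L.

ΔV = 1.16 L

|ΔT| = |330 − 310| = 20 K
ΔV = βV₀ΔT = (93×10⁻⁵)(62.4)(20) = 1.16 L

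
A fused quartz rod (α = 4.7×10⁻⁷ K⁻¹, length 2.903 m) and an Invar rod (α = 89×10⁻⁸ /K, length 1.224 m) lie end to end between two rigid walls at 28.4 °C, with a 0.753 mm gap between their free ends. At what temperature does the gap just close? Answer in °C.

Gap closes when ΔL₁ + ΔL₂ = 0.753 mm = 7.53×10⁻⁴ m
(α₁L₁ + α₂L₂)ΔT = g
α₁L₁ + α₂L₂ = 4.7×10⁻⁷×2.903 + 89×10⁻⁸×1.224 = 2.45377×10⁻⁶ m/K
ΔT = 7.53×10⁻⁴ / 2.45377×10⁻⁶ = 306.87 K
T = 28.4 + 306.87 = 335.27 °C

T = 335 °C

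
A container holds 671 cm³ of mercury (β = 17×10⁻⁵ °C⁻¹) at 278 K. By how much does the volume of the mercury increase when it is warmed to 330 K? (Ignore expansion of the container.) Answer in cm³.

|ΔT| = |330 − 278| = 52 K
ΔV = βV₀ΔT = (17×10⁻⁵)(671)(52) = 5.93 cm³

ΔV = 5.93 cm³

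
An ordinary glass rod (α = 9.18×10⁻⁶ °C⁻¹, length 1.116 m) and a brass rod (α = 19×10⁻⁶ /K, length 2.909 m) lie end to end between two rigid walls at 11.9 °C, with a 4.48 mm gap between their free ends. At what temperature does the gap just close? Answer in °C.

Gap closes when ΔL₁ + ΔL₂ = 4.48 mm = 4.48×10⁻³ m
(α₁L₁ + α₂L₂)ΔT = g
α₁L₁ + α₂L₂ = 9.18×10⁻⁶×1.116 + 19×10⁻⁶×2.909 = 6.551588×10⁻⁵ m/K
ΔT = 4.48×10⁻³ / 6.551588×10⁻⁵ = 68.380 K
T = 11.9 + 68.380 = 80.280 °C

T = 80.3 °C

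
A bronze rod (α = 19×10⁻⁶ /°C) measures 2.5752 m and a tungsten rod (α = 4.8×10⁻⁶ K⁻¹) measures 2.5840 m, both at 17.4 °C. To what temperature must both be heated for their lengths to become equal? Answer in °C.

T = 258.3 °C

Equal length when α₁L₁ΔT − α₂L₂ΔT = L₂ − L₁ = 8.80×10⁻³ m
α₁L₁ = 4.89288×10⁻⁵, α₂L₂ = 1.24032×10⁻⁵ → Δ(αL) = 3.65256×10⁻⁵ m/K
ΔT = 8.80×10⁻³ / 3.65256×10⁻⁵ = 240.927 K, so T = 17.4 + 240.927 = 258.327 °C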